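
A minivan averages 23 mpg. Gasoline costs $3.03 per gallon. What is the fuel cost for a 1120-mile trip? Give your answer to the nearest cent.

Fuel = 1120 mi / 23 mpg = 48.7 gal
Cost = 48.7 gal × $3.03/gal = $147.55

$147.55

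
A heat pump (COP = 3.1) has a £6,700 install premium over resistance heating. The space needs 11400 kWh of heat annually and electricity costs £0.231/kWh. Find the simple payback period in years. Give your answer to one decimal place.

Resistance: 11400 kWh × £0.231 = £2,633.40/yr
Heat pump: 11400 / 3.1 = 3677 kWh in → × £0.231 = £849.48/yr
Annual savings = £1,783.92
Payback = £6,700 / £1,783.92 = 3.76 years

3.8 years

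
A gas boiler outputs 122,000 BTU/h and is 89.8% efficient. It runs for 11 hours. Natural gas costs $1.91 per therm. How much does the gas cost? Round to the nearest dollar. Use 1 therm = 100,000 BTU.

Heat delivered = 122,000 BTU/h × 11 h = 1,342,000 BTU
Gas input = 1,342,000 / 0.898 = 1,494,432 BTU
= 1,494,432 / 100,000 = 14.94 therm
Cost = 14.94 × $1.91/therm = $28.54 ≈ $29

$29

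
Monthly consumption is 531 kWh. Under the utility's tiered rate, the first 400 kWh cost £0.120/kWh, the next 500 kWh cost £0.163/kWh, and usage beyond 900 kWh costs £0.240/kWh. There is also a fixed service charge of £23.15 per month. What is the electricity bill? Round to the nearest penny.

First 400 kWh × £0.120 = £48.00
Next 131 kWh × £0.163 = £21.35
Remaining tier: 0 kWh (not reached)
Energy charge = £69.35; + service £23.15 = £92.50

£92.50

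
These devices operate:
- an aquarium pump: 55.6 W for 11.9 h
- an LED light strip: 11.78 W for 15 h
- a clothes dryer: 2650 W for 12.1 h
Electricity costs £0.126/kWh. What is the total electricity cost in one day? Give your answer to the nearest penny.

£4.15

aquarium pump: 55.6 W × 11.9 h = 662 Wh = 0.6616 kWh
LED light strip: 11.78 W × 15 h = 177 Wh = 0.1767 kWh
clothes dryer: 2650 W × 12.1 h = 32,065 Wh = 32.06 kWh
Total energy = 0.6616 + 0.1767 + 32.06 = 32.9 kWh
Cost = 32.9 kWh × £0.126 = £4.15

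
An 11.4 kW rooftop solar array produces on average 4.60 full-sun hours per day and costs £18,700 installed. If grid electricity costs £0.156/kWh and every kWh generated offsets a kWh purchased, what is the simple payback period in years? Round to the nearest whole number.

Daily generation = 11.4 kW × 4.60 h = 52.44 kWh
Annual generation = 52.44 × 365 = 19141 kWh
Annual savings = 19141 × £0.156 = £2,985.93
Payback = £18,700 / £2,985.93 = 6.26 years

6 years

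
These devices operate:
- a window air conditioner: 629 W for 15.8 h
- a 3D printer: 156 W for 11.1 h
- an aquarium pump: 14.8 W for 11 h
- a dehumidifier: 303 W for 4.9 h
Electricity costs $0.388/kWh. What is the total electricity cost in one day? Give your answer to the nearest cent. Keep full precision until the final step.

$5.17

window air conditioner: 629 W × 15.8 h = 9,938 Wh = 9.938 kWh
3D printer: 156 W × 11.1 h = 1,732 Wh = 1.732 kWh
aquarium pump: 14.8 W × 11 h = 163 Wh = 0.1628 kWh
dehumidifier: 303 W × 4.9 h = 1,485 Wh = 1.485 kWh
Total energy = 9.938 + 1.732 + 0.1628 + 1.485 = 13.32 kWh
Cost = 13.32 kWh × $0.388 = $5.17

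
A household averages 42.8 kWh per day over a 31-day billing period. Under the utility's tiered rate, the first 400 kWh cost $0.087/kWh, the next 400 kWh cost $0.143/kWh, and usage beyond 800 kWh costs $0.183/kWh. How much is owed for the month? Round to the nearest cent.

$188.40

Usage = 42.8 kWh/day × 31 days = 1326.8 kWh
First 400 kWh × $0.087 = $34.80
Next 400 kWh × $0.143 = $57.20
Remaining 526.8 kWh × $0.183 = $96.40
Total = $188.40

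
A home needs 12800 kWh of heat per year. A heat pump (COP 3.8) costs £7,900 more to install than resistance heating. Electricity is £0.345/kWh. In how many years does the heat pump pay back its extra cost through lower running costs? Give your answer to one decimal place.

Resistance: 12800 kWh × £0.345 = £4,416.00/yr
Heat pump: 12800 / 3.8 = 3368 kWh in → × £0.345 = £1,162.11/yr
Annual savings = £3,253.89
Payback = £7,900 / £3,253.89 = 2.43 years

2.4 years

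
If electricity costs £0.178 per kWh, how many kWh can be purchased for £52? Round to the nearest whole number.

£52 / £0.178 per kWh = 292.1 kWh

292 kWh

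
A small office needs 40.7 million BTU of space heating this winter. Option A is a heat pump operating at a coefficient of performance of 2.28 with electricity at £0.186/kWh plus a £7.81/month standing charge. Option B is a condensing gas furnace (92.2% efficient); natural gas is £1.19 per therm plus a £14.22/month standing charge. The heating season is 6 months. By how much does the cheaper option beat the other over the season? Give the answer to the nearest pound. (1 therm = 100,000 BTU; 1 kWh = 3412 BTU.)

Heat load = 40.7 × 10⁶ BTU = 40,700,000 BTU
Gas: input = 40,700,000 / 0.922 = 44,143,167 BTU = 441.4 therm → 441.4 × £1.19 = £525.30; + 6 × £14.22 standing = £610.62
Heat pump: 40,700,000 BTU / 3412 = 11,930 kWh heat; / 2.28 = 5,232 kWh in → × £0.186 = £973.11; + 6 × £7.81 standing = £1,019.97
Difference = |£610.62 − £1,019.97| = £409.35 ≈ £409

£409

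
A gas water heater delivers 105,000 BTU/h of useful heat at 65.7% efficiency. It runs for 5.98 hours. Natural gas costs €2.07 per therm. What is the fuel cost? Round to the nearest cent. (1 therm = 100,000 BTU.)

Heat delivered = 105,000 BTU/h × 5.98 h = 627,900 BTU
Gas input = 627,900 / 0.657 = 955,708 BTU
= 955,708 / 100,000 = 9.557 therm
Cost = 9.557 × €2.07/therm = €19.78

€19.78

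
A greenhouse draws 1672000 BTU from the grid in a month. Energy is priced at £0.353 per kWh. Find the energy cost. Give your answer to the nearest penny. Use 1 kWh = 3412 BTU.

1672000 BTU × (0.00029308 kWh/BTU) = 490 kWh
Cost = 490 kWh × £0.353/kWh = £172.98

£172.98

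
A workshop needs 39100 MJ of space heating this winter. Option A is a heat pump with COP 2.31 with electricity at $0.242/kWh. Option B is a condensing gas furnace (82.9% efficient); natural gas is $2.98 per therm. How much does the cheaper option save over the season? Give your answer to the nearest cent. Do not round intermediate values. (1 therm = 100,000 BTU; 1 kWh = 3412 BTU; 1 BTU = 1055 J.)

$194.31

Heat load = 39100 MJ = 39,100,000,000 J / 1055 = 37,061,611 BTU
Gas: input = 37,061,611 / 0.829 = 44,706,407 BTU = 447.1 therm → 447.1 × $2.98 = $1,332.25
Heat pump: 37,061,611 BTU / 3412 = 10,860 kWh heat; / 2.31 = 4,702 kWh in → × $0.242 = $1,137.94
Difference = |$1,332.25 − $1,137.94| = $194.31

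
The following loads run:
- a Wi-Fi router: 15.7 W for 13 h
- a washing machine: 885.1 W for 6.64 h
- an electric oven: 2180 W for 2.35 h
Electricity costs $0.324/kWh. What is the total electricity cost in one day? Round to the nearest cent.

Wi-Fi router: 15.7 W × 13 h = 204 Wh = 0.2041 kWh
washing machine: 885.1 W × 6.64 h = 5,877 Wh = 5.877 kWh
electric oven: 2180 W × 2.35 h = 5,123 Wh = 5.123 kWh
Total energy = 0.2041 + 5.877 + 5.123 = 11.2 kWh
Cost = 11.2 kWh × $0.324 = $3.63

$3.63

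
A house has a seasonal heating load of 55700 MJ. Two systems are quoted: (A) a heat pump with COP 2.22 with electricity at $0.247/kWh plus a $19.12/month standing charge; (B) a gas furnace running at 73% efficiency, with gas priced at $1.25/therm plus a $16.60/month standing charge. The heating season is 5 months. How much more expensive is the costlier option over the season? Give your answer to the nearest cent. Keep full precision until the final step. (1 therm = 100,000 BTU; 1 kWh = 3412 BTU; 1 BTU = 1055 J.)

$830.18

Heat load = 55700 MJ = 55,700,000,000 J / 1055 = 52,796,209 BTU
Gas: input = 52,796,209 / 0.73 = 72,323,573 BTU = 723.2 therm → 723.2 × $1.25 = $904.04; + 5 × $16.60 standing = $987.04
Heat pump: 52,796,209 BTU / 3412 = 15,470 kWh heat; / 2.22 = 6,970 kWh in → × $0.247 = $1,721.62; + 5 × $19.12 standing = $1,817.22
Difference = |$987.04 − $1,817.22| = $830.18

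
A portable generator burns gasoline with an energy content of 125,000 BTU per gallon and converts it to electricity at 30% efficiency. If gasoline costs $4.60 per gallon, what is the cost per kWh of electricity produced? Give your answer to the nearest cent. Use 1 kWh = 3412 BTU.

$0.42

Electrical output per gallon = 125,000 BTU × 0.30 / 3412 BTU/kWh = 10.99 kWh
Cost per kWh = $4.60 / 10.99 kWh = $0.419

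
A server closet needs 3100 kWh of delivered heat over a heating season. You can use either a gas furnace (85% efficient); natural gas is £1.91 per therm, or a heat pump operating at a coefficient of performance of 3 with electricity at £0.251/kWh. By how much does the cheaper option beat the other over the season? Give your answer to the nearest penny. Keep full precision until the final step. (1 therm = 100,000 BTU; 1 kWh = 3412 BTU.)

£21.69

Heat load = 3100 kWh × 3412 = 10,577,200 BTU
Gas: input = 10,577,200 / 0.85 = 12,443,765 BTU = 124.4 therm → 124.4 × £1.91 = £237.68
Heat pump: 10,577,200 BTU / 3412 = 3,100 kWh heat; / 3 = 1,033 kWh in → × £0.251 = £259.37
Difference = |£237.68 − £259.37| = £21.69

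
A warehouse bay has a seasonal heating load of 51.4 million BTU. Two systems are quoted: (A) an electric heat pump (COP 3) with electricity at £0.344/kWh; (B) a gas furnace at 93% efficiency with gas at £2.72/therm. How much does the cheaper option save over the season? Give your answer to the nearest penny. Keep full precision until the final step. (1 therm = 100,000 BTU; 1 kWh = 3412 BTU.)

£224.08

Heat load = 51.4 × 10⁶ BTU = 51,400,000 BTU
Gas: input = 51,400,000 / 0.93 = 55,268,817 BTU = 552.7 therm → 552.7 × £2.72 = £1,503.31
Heat pump: 51,400,000 BTU / 3412 = 15,060 kWh heat; / 3 = 5,021 kWh in → × £0.344 = £1,727.39
Difference = |£1,503.31 − £1,727.39| = £224.08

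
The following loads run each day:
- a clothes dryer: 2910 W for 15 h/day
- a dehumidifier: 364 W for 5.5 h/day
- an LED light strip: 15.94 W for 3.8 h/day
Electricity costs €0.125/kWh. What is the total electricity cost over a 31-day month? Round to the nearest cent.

€177.14

clothes dryer: 2910 W × 15 h × 31 d = 1,353,150 Wh = 1,353 kWh
dehumidifier: 364 W × 5.5 h × 31 d = 62,062 Wh = 62.06 kWh
LED light strip: 15.94 W × 3.8 h × 31 d = 1,878 Wh = 1.878 kWh
Total energy = 1,353 + 62.06 + 1.878 = 1,417 kWh
Cost = 1,417 kWh × €0.125 = €177.14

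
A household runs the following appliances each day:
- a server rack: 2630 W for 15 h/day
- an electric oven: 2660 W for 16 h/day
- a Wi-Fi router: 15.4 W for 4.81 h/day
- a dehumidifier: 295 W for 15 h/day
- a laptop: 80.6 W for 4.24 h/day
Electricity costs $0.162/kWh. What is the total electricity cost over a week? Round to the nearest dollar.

server rack: 2630 W × 15 h × 7 d = 276,150 Wh = 276.1 kWh
electric oven: 2660 W × 16 h × 7 d = 297,920 Wh = 297.9 kWh
Wi-Fi router: 15.4 W × 4.81 h × 7 d = 519 Wh = 0.5185 kWh
dehumidifier: 295 W × 15 h × 7 d = 30,975 Wh = 30.98 kWh
laptop: 80.6 W × 4.24 h × 7 d = 2,392 Wh = 2.392 kWh
Total energy = 276.1 + 297.9 + 0.5185 + 30.98 + 2.392 = 608 kWh
Cost = 608 kWh × $0.162 = $98.49 ≈ $98

$98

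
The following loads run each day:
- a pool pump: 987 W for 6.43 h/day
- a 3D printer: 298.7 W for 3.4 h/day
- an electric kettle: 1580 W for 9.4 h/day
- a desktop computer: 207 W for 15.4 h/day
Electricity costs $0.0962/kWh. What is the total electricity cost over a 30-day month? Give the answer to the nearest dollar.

pool pump: 987 W × 6.43 h × 30 d = 190,392 Wh = 190.4 kWh
3D printer: 298.7 W × 3.4 h × 30 d = 30,467 Wh = 30.47 kWh
electric kettle: 1580 W × 9.4 h × 30 d = 445,560 Wh = 445.6 kWh
desktop computer: 207 W × 15.4 h × 30 d = 95,634 Wh = 95.63 kWh
Total energy = 190.4 + 30.47 + 445.6 + 95.63 = 762.1 kWh
Cost = 762.1 kWh × $0.0962 = $73.31 ≈ $73

$73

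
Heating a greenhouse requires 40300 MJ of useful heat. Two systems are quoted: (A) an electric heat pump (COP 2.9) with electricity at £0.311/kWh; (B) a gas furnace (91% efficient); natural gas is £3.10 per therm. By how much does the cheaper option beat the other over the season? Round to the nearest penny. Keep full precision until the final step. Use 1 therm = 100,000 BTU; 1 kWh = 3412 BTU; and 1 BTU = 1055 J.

£100.67

Heat load = 40300 MJ = 40,300,000,000 J / 1055 = 38,199,052 BTU
Gas: input = 38,199,052 / 0.91 = 41,976,980 BTU = 419.8 therm → 419.8 × £3.10 = £1,301.29
Heat pump: 38,199,052 BTU / 3412 = 11,200 kWh heat; / 2.9 = 3,861 kWh in → × £0.311 = £1,200.62
Difference = |£1,301.29 − £1,200.62| = £100.67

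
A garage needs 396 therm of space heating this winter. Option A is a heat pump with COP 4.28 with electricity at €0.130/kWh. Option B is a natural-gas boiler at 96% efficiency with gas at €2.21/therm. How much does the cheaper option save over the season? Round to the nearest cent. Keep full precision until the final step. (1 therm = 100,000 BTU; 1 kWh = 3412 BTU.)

€559.10

Heat load = 396 therm × 100,000 = 39,600,000 BTU
Gas: input = 39,600,000 / 0.96 = 41,250,000 BTU = 412.5 therm → 412.5 × €2.21 = €911.62
Heat pump: 39,600,000 BTU / 3412 = 11,610 kWh heat; / 4.28 = 2,712 kWh in → × €0.130 = €352.52
Difference = |€911.62 − €352.52| = €559.10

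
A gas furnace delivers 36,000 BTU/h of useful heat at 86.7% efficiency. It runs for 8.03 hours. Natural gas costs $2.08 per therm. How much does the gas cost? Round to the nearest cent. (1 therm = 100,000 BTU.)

$6.94

Heat delivered = 36,000 BTU/h × 8.03 h = 289,080 BTU
Gas input = 289,080 / 0.867 = 333,426 BTU
= 333,426 / 100,000 = 3.334 therm
Cost = 3.334 × $2.08/therm = $6.94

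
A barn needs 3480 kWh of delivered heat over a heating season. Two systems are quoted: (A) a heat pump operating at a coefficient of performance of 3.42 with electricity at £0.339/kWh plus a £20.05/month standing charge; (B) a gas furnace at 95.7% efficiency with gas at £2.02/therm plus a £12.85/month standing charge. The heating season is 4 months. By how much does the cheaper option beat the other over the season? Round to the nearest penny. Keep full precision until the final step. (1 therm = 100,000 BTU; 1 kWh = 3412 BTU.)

Heat load = 3480 kWh × 3412 = 11,873,760 BTU
Gas: input = 11,873,760 / 0.957 = 12,407,273 BTU = 124.1 therm → 124.1 × £2.02 = £250.63; + 4 × £12.85 standing = £302.03
Heat pump: 11,873,760 BTU / 3412 = 3,480 kWh heat; / 3.42 = 1,018 kWh in → × £0.339 = £344.95; + 4 × £20.05 standing = £425.15
Difference = |£302.03 − £425.15| = £123.12

£123.12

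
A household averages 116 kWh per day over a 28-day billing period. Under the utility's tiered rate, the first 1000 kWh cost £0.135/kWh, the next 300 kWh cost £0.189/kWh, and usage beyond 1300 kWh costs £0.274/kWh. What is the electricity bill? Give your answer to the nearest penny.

£725.45

Usage = 116 kWh/day × 28 days = 3248 kWh
First 1000 kWh × £0.135 = £135.00
Next 300 kWh × £0.189 = £56.70
Remaining 1948 kWh × £0.274 = £533.75
Total = £725.45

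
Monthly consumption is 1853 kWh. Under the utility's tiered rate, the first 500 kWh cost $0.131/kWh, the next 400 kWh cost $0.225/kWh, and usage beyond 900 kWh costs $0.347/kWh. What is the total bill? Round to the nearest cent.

First 500 kWh × $0.131 = $65.50
Next 400 kWh × $0.225 = $90.00
Remaining 953 kWh × $0.347 = $330.69
Total = $486.19

$486.19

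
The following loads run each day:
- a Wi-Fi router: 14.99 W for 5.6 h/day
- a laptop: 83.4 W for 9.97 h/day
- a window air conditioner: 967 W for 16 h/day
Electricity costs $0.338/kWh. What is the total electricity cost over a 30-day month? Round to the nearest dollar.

Wi-Fi router: 14.99 W × 5.6 h × 30 d = 2,518 Wh = 2.518 kWh
laptop: 83.4 W × 9.97 h × 30 d = 24,945 Wh = 24.94 kWh
window air conditioner: 967 W × 16 h × 30 d = 464,160 Wh = 464.2 kWh
Total energy = 2.518 + 24.94 + 464.2 = 491.6 kWh
Cost = 491.6 kWh × $0.338 = $166.17 ≈ $166

$166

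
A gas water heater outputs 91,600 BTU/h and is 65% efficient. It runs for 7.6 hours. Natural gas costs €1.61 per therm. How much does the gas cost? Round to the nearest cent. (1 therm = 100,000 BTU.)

€17.24

Heat delivered = 91,600 BTU/h × 7.6 h = 696,160 BTU
Gas input = 696,160 / 0.65 = 1,071,015 BTU
= 1,071,015 / 100,000 = 10.71 therm
Cost = 10.71 × €1.61/therm = €17.24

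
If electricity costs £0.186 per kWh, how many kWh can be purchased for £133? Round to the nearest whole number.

715 kWh

£133 / £0.186 per kWh = 715.1 kWh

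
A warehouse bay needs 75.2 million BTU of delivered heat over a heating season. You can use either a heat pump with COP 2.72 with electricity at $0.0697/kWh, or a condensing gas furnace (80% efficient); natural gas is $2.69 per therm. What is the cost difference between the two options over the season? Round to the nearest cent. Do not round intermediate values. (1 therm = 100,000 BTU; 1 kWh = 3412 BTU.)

Heat load = 75.2 × 10⁶ BTU = 75,200,000 BTU
Gas: input = 75,200,000 / 0.80 = 94,000,000 BTU = 940 therm → 940 × $2.69 = $2,528.60
Heat pump: 75,200,000 BTU / 3412 = 22,040 kWh heat; / 2.72 = 8,103 kWh in → × $0.0697 = $564.77
Difference = |$2,528.60 − $564.77| = $1,963.83

$1963.83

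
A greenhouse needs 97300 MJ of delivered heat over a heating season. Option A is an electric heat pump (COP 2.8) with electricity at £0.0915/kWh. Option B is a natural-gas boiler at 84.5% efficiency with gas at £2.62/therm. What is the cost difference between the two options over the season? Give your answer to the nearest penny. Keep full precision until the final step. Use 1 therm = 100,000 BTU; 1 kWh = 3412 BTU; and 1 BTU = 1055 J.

£1976.29

Heat load = 97300 MJ = 97,300,000,000 J / 1055 = 92,227,488 BTU
Gas: input = 92,227,488 / 0.845 = 109,144,956 BTU = 1,091 therm → 1,091 × £2.62 = £2,859.60
Heat pump: 92,227,488 BTU / 3412 = 27,030 kWh heat; / 2.8 = 9,654 kWh in → × £0.0915 = £883.31
Difference = |£2,859.60 − £883.31| = £1,976.29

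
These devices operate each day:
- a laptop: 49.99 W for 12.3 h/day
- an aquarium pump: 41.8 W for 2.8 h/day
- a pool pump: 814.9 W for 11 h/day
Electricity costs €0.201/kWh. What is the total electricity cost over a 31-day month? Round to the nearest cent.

€60.41

laptop: 49.99 W × 12.3 h × 31 d = 19,061 Wh = 19.06 kWh
aquarium pump: 41.8 W × 2.8 h × 31 d = 3,628 Wh = 3.628 kWh
pool pump: 814.9 W × 11 h × 31 d = 277,881 Wh = 277.9 kWh
Total energy = 19.06 + 3.628 + 277.9 = 300.6 kWh
Cost = 300.6 kWh × €0.201 = €60.41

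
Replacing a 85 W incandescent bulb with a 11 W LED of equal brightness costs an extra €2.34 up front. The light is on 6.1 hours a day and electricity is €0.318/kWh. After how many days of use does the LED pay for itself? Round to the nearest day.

16 days

Power saved = 85 − 11 = 74 W
Daily energy saved = 74 W × 6.1 h = 451.4 Wh = 0.4514 kWh
Daily savings = 0.4514 × €0.318 = €0.1435
Payback = €2.34 / €0.1435 per day = 16.3 days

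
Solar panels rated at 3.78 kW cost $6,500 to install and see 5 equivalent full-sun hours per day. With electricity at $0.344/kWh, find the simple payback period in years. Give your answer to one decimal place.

2.7 years

Daily generation = 3.78 kW × 5 h = 18.9 kWh
Annual generation = 18.9 × 365 = 6898.5 kWh
Annual savings = 6898.5 × $0.344 = $2,373.08
Payback = $6,500 / $2,373.08 = 2.74 years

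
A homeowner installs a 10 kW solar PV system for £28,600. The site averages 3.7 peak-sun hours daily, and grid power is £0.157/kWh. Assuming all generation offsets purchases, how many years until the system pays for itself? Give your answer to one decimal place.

13.5 years

Daily generation = 10 kW × 3.7 h = 37 kWh
Annual generation = 37 × 365 = 13505 kWh
Annual savings = 13505 × £0.157 = £2,120.28
Payback = £28,600 / £2,120.28 = 13.5 years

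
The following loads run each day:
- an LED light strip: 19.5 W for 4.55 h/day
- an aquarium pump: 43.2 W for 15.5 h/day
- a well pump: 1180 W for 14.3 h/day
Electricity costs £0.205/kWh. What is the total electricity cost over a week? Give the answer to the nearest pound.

LED light strip: 19.5 W × 4.55 h × 7 d = 621 Wh = 0.6211 kWh
aquarium pump: 43.2 W × 15.5 h × 7 d = 4,687 Wh = 4.687 kWh
well pump: 1180 W × 14.3 h × 7 d = 118,118 Wh = 118.1 kWh
Total energy = 0.6211 + 4.687 + 118.1 = 123.4 kWh
Cost = 123.4 kWh × £0.205 = £25.30 ≈ £25

£25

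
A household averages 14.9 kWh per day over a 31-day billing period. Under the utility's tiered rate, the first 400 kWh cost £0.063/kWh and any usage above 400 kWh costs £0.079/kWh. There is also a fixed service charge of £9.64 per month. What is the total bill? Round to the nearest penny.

Usage = 14.9 kWh/day × 31 days = 461.9 kWh
First 400 kWh × £0.063 = £25.20
Remaining 61.9 kWh × £0.079 = £4.89
Energy charge = £30.09; + service £9.64 = £39.73

£39.73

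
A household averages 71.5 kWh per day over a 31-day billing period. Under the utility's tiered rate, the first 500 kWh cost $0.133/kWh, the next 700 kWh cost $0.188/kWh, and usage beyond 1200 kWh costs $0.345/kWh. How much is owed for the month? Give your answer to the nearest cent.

Usage = 71.5 kWh/day × 31 days = 2216.5 kWh
First 500 kWh × $0.133 = $66.50
Next 700 kWh × $0.188 = $131.60
Remaining 1016.5 kWh × $0.345 = $350.69
Total = $548.79

$548.79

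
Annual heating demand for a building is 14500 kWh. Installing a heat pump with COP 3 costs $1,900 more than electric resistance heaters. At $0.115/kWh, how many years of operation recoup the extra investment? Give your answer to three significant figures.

1.71 years

Resistance: 14500 kWh × $0.115 = $1,667.50/yr
Heat pump: 14500 / 3 = 4833 kWh in → × $0.115 = $555.83/yr
Annual savings = $1,111.67
Payback = $1,900 / $1,111.67 = 1.71 years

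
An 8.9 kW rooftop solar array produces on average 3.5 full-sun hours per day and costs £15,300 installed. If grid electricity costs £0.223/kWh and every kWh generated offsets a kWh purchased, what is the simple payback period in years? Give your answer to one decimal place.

Daily generation = 8.9 kW × 3.5 h = 31.15 kWh
Annual generation = 31.15 × 365 = 11370 kWh
Annual savings = 11370 × £0.223 = £2,535.45
Payback = £15,300 / £2,535.45 = 6.03 years

6.0 years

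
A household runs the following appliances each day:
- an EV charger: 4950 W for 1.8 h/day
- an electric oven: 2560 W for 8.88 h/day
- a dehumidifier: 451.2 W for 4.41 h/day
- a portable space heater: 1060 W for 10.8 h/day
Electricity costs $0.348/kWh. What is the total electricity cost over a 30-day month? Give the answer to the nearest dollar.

EV charger: 4950 W × 1.8 h × 30 d = 267,300 Wh = 267.3 kWh
electric oven: 2560 W × 8.88 h × 30 d = 681,984 Wh = 682 kWh
dehumidifier: 451.2 W × 4.41 h × 30 d = 59,694 Wh = 59.69 kWh
portable space heater: 1060 W × 10.8 h × 30 d = 343,440 Wh = 343.4 kWh
Total energy = 267.3 + 682 + 59.69 + 343.4 = 1,352 kWh
Cost = 1,352 kWh × $0.348 = $470.64 ≈ $471

$471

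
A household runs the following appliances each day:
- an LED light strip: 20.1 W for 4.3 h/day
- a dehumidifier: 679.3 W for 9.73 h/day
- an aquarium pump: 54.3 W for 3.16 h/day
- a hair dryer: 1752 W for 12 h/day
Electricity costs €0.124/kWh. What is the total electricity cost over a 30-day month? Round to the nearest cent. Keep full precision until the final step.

LED light strip: 20.1 W × 4.3 h × 30 d = 2,593 Wh = 2.593 kWh
dehumidifier: 679.3 W × 9.73 h × 30 d = 198,288 Wh = 198.3 kWh
aquarium pump: 54.3 W × 3.16 h × 30 d = 5,148 Wh = 5.148 kWh
hair dryer: 1752 W × 12 h × 30 d = 630,720 Wh = 630.7 kWh
Total energy = 2.593 + 198.3 + 5.148 + 630.7 = 836.7 kWh
Cost = 836.7 kWh × €0.124 = €103.76

€103.76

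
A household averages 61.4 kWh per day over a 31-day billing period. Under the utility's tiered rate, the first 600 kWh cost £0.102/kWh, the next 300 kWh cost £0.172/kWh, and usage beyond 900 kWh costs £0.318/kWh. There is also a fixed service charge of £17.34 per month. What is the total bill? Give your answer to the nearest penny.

£449.22

Usage = 61.4 kWh/day × 31 days = 1903.4 kWh
First 600 kWh × £0.102 = £61.20
Next 300 kWh × £0.172 = £51.60
Remaining 1003.4 kWh × £0.318 = £319.08
Energy charge = £431.88; + service £17.34 = £449.22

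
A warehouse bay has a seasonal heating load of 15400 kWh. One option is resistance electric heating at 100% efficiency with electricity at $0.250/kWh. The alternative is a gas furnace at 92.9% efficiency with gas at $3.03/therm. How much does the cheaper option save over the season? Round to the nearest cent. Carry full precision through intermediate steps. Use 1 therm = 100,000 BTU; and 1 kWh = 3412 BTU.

Heat load = 15400 kWh × 3412 = 52,544,800 BTU
Gas: input = 52,544,800 / 0.929 = 56,560,603 BTU = 565.6 therm → 565.6 × $3.03 = $1,713.79
Electric: 52,544,800 BTU / 3412 = 15,400 kWh → × $0.250 = $3,850.00
Difference = |$1,713.79 − $3,850.00| = $2,136.21

$2136.21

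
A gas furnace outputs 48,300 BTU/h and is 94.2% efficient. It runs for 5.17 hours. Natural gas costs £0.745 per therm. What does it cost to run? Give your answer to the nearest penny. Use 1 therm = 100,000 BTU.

Heat delivered = 48,300 BTU/h × 5.17 h = 249,711 BTU
Gas input = 249,711 / 0.942 = 265,086 BTU
= 265,086 / 100,000 = 2.651 therm
Cost = 2.651 × £0.745/therm = £1.97

£1.97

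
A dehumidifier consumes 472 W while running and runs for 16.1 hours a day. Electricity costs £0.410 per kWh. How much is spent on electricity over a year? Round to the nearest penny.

Energy = 472 W × 16.1 h/day × 365 days = 2,773,708 Wh = 2,774 kWh
Cost = 2,774 kWh × £0.410/kWh = £1,137.22

£1137.22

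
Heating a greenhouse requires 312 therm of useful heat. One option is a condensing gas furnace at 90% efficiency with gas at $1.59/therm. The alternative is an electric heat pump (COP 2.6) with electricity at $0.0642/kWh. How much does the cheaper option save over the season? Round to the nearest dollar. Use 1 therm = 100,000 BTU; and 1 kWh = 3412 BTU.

Heat load = 312 therm × 100,000 = 31,200,000 BTU
Gas: input = 31,200,000 / 0.90 = 34,666,667 BTU = 346.7 therm → 346.7 × $1.59 = $551.20
Heat pump: 31,200,000 BTU / 3412 = 9,144 kWh heat; / 2.6 = 3,517 kWh in → × $0.0642 = $225.79
Difference = |$551.20 − $225.79| = $325.41 ≈ $325

$325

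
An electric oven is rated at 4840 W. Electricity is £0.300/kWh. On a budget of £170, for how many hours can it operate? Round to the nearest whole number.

117 h

Energy budget = £170 / £0.300 per kWh = 566.7 kWh = 566,667 Wh
Runtime = 566,667 Wh / 4840 W = 117.1 h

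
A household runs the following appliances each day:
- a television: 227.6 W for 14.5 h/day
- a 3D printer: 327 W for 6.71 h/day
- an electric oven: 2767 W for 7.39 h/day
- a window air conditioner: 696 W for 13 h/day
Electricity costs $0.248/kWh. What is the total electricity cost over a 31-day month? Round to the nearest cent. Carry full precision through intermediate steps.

television: 227.6 W × 14.5 h × 31 d = 102,306 Wh = 102.3 kWh
3D printer: 327 W × 6.71 h × 31 d = 68,019 Wh = 68.02 kWh
electric oven: 2767 W × 7.39 h × 31 d = 633,892 Wh = 633.9 kWh
window air conditioner: 696 W × 13 h × 31 d = 280,488 Wh = 280.5 kWh
Total energy = 102.3 + 68.02 + 633.9 + 280.5 = 1,085 kWh
Cost = 1,085 kWh × $0.248 = $269.01

$269.01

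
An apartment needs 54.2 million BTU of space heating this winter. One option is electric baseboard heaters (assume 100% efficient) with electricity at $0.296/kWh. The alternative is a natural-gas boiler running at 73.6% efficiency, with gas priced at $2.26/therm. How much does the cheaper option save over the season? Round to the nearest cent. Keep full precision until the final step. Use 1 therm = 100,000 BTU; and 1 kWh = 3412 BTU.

$3037.70

Heat load = 54.2 × 10⁶ BTU = 54,200,000 BTU
Gas: input = 54,200,000 / 0.736 = 73,641,304 BTU = 736.4 therm → 736.4 × $2.26 = $1,664.29
Electric: 54,200,000 BTU / 3412 = 15,890 kWh → × $0.296 = $4,701.99
Difference = |$1,664.29 − $4,701.99| = $3,037.70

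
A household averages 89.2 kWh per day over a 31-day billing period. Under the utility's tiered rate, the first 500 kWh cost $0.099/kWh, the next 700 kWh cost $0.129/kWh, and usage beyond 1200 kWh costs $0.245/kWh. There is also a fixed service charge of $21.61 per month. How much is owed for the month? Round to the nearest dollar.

$545

Usage = 89.2 kWh/day × 31 days = 2765.2 kWh
First 500 kWh × $0.099 = $49.50
Next 700 kWh × $0.129 = $90.30
Remaining 1565.2 kWh × $0.245 = $383.47
Energy charge = $523.27; + service $21.61 = $544.88 ≈ $545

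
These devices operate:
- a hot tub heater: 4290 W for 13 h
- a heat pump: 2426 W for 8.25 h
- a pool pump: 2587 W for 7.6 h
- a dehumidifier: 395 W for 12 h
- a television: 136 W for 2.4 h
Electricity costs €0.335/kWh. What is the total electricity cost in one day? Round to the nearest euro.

€34

hot tub heater: 4290 W × 13 h = 55,770 Wh = 55.77 kWh
heat pump: 2426 W × 8.25 h = 20,014 Wh = 20.01 kWh
pool pump: 2587 W × 7.6 h = 19,661 Wh = 19.66 kWh
dehumidifier: 395 W × 12 h = 4,740 Wh = 4.74 kWh
television: 136 W × 2.4 h = 326 Wh = 0.3264 kWh
Total energy = 55.77 + 20.01 + 19.66 + 4.74 + 0.3264 = 100.5 kWh
Cost = 100.5 kWh × €0.335 = €33.67 ≈ €34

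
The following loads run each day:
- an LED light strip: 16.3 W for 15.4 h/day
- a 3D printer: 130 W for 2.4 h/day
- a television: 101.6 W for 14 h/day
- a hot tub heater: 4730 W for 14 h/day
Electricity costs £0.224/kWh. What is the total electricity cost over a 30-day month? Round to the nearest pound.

£458

LED light strip: 16.3 W × 15.4 h × 30 d = 7,531 Wh = 7.531 kWh
3D printer: 130 W × 2.4 h × 30 d = 9,360 Wh = 9.36 kWh
television: 101.6 W × 14 h × 30 d = 42,672 Wh = 42.67 kWh
hot tub heater: 4730 W × 14 h × 30 d = 1,986,600 Wh = 1,987 kWh
Total energy = 7.531 + 9.36 + 42.67 + 1,987 = 2,046 kWh
Cost = 2,046 kWh × £0.224 = £458.34 ≈ £458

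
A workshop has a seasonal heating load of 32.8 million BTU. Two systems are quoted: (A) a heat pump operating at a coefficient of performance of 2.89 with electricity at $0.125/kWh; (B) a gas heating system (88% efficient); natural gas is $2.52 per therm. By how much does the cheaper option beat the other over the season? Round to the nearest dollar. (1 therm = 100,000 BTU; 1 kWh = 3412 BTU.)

$523

Heat load = 32.8 × 10⁶ BTU = 32,800,000 BTU
Gas: input = 32,800,000 / 0.88 = 37,272,727 BTU = 372.7 therm → 372.7 × $2.52 = $939.27
Heat pump: 32,800,000 BTU / 3412 = 9,613 kWh heat; / 2.89 = 3,326 kWh in → × $0.125 = $415.79
Difference = |$939.27 − $415.79| = $523.48 ≈ $523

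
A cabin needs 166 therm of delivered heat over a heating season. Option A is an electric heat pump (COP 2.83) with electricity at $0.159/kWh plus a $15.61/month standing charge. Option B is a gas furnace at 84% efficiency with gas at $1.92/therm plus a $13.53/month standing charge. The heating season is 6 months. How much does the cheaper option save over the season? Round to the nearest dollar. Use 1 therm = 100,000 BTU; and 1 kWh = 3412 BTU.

$94

Heat load = 166 therm × 100,000 = 16,600,000 BTU
Gas: input = 16,600,000 / 0.84 = 19,761,905 BTU = 197.6 therm → 197.6 × $1.92 = $379.43; + 6 × $13.53 standing = $460.61
Heat pump: 16,600,000 BTU / 3412 = 4,865 kWh heat; / 2.83 = 1,719 kWh in → × $0.159 = $273.34; + 6 × $15.61 standing = $367.00
Difference = |$460.61 − $367.00| = $93.60 ≈ $94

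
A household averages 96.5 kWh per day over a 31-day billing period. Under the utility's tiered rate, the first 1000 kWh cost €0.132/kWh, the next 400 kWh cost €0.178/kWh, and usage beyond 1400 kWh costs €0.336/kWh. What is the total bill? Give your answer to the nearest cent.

€737.94

Usage = 96.5 kWh/day × 31 days = 2991.5 kWh
First 1000 kWh × €0.132 = €132.00
Next 400 kWh × €0.178 = €71.20
Remaining 1591.5 kWh × €0.336 = €534.74
Total = €737.94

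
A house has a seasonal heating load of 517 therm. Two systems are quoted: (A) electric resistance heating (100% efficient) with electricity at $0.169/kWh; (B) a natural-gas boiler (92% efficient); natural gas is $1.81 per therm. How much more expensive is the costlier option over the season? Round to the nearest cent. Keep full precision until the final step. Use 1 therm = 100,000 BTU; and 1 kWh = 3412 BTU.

$1543.61

Heat load = 517 therm × 100,000 = 51,700,000 BTU
Gas: input = 51,700,000 / 0.92 = 56,195,652 BTU = 562 therm → 562 × $1.81 = $1,017.14
Electric: 51,700,000 BTU / 3412 = 15,150 kWh → × $0.169 = $2,560.76
Difference = |$1,017.14 − $2,560.76| = $1,543.61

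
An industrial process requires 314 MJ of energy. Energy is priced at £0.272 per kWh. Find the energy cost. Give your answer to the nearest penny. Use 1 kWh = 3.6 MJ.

314 MJ × (0.27778 kWh/MJ) = 87.22 kWh
Cost = 87.22 kWh × £0.272/kWh = £23.72

£23.72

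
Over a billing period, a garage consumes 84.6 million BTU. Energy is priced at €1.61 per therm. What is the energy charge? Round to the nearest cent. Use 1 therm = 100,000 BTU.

€1362.06

84.6 million BTU × (10 therm/million BTU) = 846 therm
Cost = 846 therm × €1.61/therm = €1,362.06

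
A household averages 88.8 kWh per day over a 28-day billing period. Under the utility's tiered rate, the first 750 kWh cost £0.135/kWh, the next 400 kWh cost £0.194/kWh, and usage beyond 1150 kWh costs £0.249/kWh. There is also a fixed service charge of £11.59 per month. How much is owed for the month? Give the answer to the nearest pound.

Usage = 88.8 kWh/day × 28 days = 2486.4 kWh
First 750 kWh × £0.135 = £101.25
Next 400 kWh × £0.194 = £77.60
Remaining 1336.4 kWh × £0.249 = £332.76
Energy charge = £511.61; + service £11.59 = £523.20 ≈ £523

£523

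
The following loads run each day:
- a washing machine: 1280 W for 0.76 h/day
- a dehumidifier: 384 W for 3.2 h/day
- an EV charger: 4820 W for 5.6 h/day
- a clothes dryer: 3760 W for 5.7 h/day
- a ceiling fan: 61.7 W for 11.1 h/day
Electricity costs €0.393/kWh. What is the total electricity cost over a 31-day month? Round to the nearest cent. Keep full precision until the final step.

washing machine: 1280 W × 0.76 h × 31 d = 30,157 Wh = 30.16 kWh
dehumidifier: 384 W × 3.2 h × 31 d = 38,093 Wh = 38.09 kWh
EV charger: 4820 W × 5.6 h × 31 d = 836,752 Wh = 836.8 kWh
clothes dryer: 3760 W × 5.7 h × 31 d = 664,392 Wh = 664.4 kWh
ceiling fan: 61.7 W × 11.1 h × 31 d = 21,231 Wh = 21.23 kWh
Total energy = 30.16 + 38.09 + 836.8 + 664.4 + 21.23 = 1,591 kWh
Cost = 1,591 kWh × €0.393 = €625.12

€625.12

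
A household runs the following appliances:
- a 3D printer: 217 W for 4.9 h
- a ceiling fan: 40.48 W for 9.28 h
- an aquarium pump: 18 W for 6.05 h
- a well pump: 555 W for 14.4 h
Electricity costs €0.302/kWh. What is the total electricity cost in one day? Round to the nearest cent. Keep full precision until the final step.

3D printer: 217 W × 4.9 h = 1,063 Wh = 1.063 kWh
ceiling fan: 40.48 W × 9.28 h = 376 Wh = 0.3757 kWh
aquarium pump: 18 W × 6.05 h = 109 Wh = 0.1089 kWh
well pump: 555 W × 14.4 h = 7,992 Wh = 7.992 kWh
Total energy = 1.063 + 0.3757 + 0.1089 + 7.992 = 9.54 kWh
Cost = 9.54 kWh × €0.302 = €2.88

€2.88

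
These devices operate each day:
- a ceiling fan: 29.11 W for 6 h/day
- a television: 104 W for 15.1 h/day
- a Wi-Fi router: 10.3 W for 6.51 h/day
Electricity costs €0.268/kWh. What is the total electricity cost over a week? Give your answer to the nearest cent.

€3.40

ceiling fan: 29.11 W × 6 h × 7 d = 1,223 Wh = 1.223 kWh
television: 104 W × 15.1 h × 7 d = 10,993 Wh = 10.99 kWh
Wi-Fi router: 10.3 W × 6.51 h × 7 d = 469 Wh = 0.4694 kWh
Total energy = 1.223 + 10.99 + 0.4694 = 12.68 kWh
Cost = 12.68 kWh × €0.268 = €3.40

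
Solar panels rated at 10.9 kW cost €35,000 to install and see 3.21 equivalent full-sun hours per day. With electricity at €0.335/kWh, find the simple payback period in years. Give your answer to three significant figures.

Daily generation = 10.9 kW × 3.21 h = 34.99 kWh
Annual generation = 34.99 × 365 = 12771 kWh
Annual savings = 12771 × €0.335 = €4,278.28
Payback = €35,000 / €4,278.28 = 8.18 years

8.18 years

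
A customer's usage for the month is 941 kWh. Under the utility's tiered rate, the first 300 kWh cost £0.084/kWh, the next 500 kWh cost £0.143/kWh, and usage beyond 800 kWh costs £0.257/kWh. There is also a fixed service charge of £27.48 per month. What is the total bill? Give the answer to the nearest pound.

First 300 kWh × £0.084 = £25.20
Next 500 kWh × £0.143 = £71.50
Remaining 141 kWh × £0.257 = £36.24
Energy charge = £132.94; + service £27.48 = £160.42 ≈ £160

£160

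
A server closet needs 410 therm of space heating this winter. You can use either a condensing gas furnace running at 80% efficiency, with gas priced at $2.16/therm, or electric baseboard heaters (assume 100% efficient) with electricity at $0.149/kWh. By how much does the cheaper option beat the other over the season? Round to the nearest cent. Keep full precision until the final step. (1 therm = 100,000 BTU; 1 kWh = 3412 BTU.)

Heat load = 410 therm × 100,000 = 41,000,000 BTU
Gas: input = 41,000,000 / 0.80 = 51,250,000 BTU = 512.5 therm → 512.5 × $2.16 = $1,107.00
Electric: 41,000,000 BTU / 3412 = 12,020 kWh → × $0.149 = $1,790.45
Difference = |$1,107.00 − $1,790.45| = $683.45

$683.45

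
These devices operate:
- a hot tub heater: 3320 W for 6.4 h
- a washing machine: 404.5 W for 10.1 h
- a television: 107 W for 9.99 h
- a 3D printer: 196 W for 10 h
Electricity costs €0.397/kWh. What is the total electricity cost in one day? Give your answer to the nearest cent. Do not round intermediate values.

€11.26

hot tub heater: 3320 W × 6.4 h = 21,248 Wh = 21.25 kWh
washing machine: 404.5 W × 10.1 h = 4,085 Wh = 4.085 kWh
television: 107 W × 9.99 h = 1,069 Wh = 1.069 kWh
3D printer: 196 W × 10 h = 1,960 Wh = 1.96 kWh
Total energy = 21.25 + 4.085 + 1.069 + 1.96 = 28.36 kWh
Cost = 28.36 kWh × €0.397 = €11.26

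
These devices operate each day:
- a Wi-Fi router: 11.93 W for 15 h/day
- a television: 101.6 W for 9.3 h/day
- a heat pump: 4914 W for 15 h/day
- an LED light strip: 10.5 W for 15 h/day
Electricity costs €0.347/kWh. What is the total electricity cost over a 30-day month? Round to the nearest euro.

€781

Wi-Fi router: 11.93 W × 15 h × 30 d = 5,368 Wh = 5.369 kWh
television: 101.6 W × 9.3 h × 30 d = 28,346 Wh = 28.35 kWh
heat pump: 4914 W × 15 h × 30 d = 2,211,300 Wh = 2,211 kWh
LED light strip: 10.5 W × 15 h × 30 d = 4,725 Wh = 4.725 kWh
Total energy = 5.369 + 28.35 + 2,211 + 4.725 = 2,250 kWh
Cost = 2,250 kWh × €0.347 = €780.66 ≈ €781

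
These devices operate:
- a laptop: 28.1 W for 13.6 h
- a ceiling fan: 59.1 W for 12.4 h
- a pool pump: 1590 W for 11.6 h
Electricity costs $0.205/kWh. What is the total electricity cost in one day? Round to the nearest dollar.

laptop: 28.1 W × 13.6 h = 382 Wh = 0.3822 kWh
ceiling fan: 59.1 W × 12.4 h = 733 Wh = 0.7328 kWh
pool pump: 1590 W × 11.6 h = 18,444 Wh = 18.44 kWh
Total energy = 0.3822 + 0.7328 + 18.44 = 19.56 kWh
Cost = 19.56 kWh × $0.205 = $4.01 ≈ $4

$4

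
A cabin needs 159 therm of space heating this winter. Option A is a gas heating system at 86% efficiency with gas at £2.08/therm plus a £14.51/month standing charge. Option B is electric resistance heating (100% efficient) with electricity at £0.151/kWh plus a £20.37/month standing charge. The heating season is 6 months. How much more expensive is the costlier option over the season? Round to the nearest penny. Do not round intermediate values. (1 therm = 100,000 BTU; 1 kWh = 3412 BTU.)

Heat load = 159 therm × 100,000 = 15,900,000 BTU
Gas: input = 15,900,000 / 0.86 = 18,488,372 BTU = 184.9 therm → 184.9 × £2.08 = £384.56; + 6 × £14.51 standing = £471.62
Electric: 15,900,000 BTU / 3412 = 4,660 kWh → × £0.151 = £703.66; + 6 × £20.37 standing = £825.88
Difference = |£471.62 − £825.88| = £354.27

£354.27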